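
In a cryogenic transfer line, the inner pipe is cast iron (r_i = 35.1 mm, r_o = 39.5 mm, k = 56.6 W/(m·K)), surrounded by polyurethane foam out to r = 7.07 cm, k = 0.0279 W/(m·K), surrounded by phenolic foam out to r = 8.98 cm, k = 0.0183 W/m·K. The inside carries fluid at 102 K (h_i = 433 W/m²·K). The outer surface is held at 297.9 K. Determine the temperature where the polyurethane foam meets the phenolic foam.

Treat each layer as a resistance in series:
  R'_conv,in = 1/(2πr h) = 1/(2π·0.0351·433) = 0.01047 m·K/W
  R'_cast iron = ln(0.0395/0.0351)/(2πk) = 0.1181/(2π·56.6) = 3.321×10^-4 m·K/W
  R'_polyurethane foam = ln(0.0707/0.0395)/(2πk) = 0.5821/(2π·0.0279) = 3.321 m·K/W
  R'_phenolic foam = ln(0.0898/0.0707)/(2πk) = 0.2391/(2π·0.0183) = 2.080 m·K/W
ΣR = 0.01047 + 3.321×10^-4 + 3.321 + 2.080 = 5.412 m·K/W
Q' = ΔT/ΣR = (102 K − 297.9 K)/5.412 = -36.20 W/m
From the inner boundary to the polyurethane foam/phenolic foam interface, ΣR_partial = 3.332 m·K/W.
T_interface = T_in − Q'·ΣR_partial = 102 K − (-36.20)(3.332) = 222.6 K

T = 222.6 K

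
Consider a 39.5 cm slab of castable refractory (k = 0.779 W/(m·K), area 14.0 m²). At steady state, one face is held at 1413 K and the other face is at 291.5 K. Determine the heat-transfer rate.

Q = kA·ΔT/L = 0.779 × 14.0 × |1413 K − 291.5 K| / 0.395 = 31000 W

Q = 31000 W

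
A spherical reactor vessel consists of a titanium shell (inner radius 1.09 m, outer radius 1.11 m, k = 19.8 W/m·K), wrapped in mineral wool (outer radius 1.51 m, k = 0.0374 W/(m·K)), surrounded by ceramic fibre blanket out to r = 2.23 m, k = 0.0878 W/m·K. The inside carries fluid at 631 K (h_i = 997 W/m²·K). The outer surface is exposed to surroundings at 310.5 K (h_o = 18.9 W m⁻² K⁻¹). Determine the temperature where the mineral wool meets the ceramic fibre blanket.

T = 399 K

Treat each layer as a resistance in series:
  R_conv,in = 1/(4πr²h) = 1/(4π·1.09²·997) = 6.718×10^-5 K/W
  R_titanium = (1/1.09 − 1/1.11)/(4πk) = 0.01653/(4π·19.8) = 6.644×10^-5 K/W
  R_mineral wool = (1/1.11 − 1/1.51)/(4πk) = 0.2386/(4π·0.0374) = 0.5078 K/W
  R_ceramic fibre blanket = (1/1.51 − 1/2.23)/(4πk) = 0.2138/(4π·0.0878) = 0.1938 K/W
  R_conv,out = 1/(4πr²h) = 1/(4π·2.23²·18.9) = 8.467×10^-4 K/W
ΣR = 6.718×10^-5 + 6.644×10^-5 + 0.5078 + 0.1938 + 8.467×10^-4 = 0.7026 K/W
Q = ΔT/ΣR = (631 K − 310.5 K)/0.7026 = 456.2 W
From the inner boundary to the mineral wool/ceramic fibre blanket interface, ΣR_partial = 0.5079 K/W.
T_interface = T_in − Q·ΣR_partial = 631 K − (456.2)(0.5079) = 399 K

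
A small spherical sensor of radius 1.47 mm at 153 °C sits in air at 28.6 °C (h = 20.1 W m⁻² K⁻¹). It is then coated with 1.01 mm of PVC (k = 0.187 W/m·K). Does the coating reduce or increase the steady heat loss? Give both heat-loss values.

Critical radius for a sphere: r_cr = 2k/h = 0.0186 m = 1.86 cm.
Outer radius after coating: r₂ = 0.00147 + 0.00101 = 0.00248 m.
Since r₁ < r_cr and r₂ ≤ r_cr, the coating moves toward the maximum at r_cr — heat loss rises.
Bare: R = 1/(4πr₁²h) = 1832 K/W; Q = 124.4/1832 = 0.0679 W.
Coated: R = R_cond + R_conv = 761.6 K/W; Q = 124.4/761.6 = 0.163 W.

increases: 0.0679 → 0.163 W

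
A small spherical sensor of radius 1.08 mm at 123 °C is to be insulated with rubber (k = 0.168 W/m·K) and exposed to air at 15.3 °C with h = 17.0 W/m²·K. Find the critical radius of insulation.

r_cr = 1.98 cm

For a sphere, r_cr = 2k_ins/h = 2·0.168/17.0 = 0.0198 m = 1.98 cm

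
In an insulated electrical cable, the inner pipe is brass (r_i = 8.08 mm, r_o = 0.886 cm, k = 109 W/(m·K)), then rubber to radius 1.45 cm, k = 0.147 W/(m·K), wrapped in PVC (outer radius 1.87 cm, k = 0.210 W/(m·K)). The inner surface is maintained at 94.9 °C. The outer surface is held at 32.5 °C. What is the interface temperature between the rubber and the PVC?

T = 49.1 °C

Treat each layer as a resistance in series:
  R'_brass = ln(0.00886/0.00808)/(2πk) = 0.09215/(2π·109) = 1.346×10^-4 m·K/W
  R'_rubber = ln(0.0145/0.00886)/(2πk) = 0.4926/(2π·0.147) = 0.5333 m·K/W
  R'_PVC = ln(0.0187/0.0145)/(2πk) = 0.2544/(2π·0.210) = 0.1928 m·K/W
ΣR = 1.346×10^-4 + 0.5333 + 0.1928 = 0.7262 m·K/W
Q' = ΔT/ΣR = (94.9 °C − 32.5 °C)/0.7262 = 85.93 W/m
From the inner boundary to the rubber/PVC interface, ΣR_partial = 0.5334 m·K/W.
T_interface = T_in − Q'·ΣR_partial = 94.9 °C − (85.93)(0.5334) = 49.1 °C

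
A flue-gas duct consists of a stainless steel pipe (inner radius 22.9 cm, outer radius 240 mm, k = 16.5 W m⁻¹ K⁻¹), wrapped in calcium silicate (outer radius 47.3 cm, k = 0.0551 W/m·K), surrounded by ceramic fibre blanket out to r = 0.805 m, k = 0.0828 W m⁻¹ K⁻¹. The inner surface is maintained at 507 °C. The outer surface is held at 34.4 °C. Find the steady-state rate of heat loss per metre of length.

Series thermal resistances, inner to outer:
  R'_stainless steel = ln(0.240/0.229)/(2πk) = 0.04692/(2π·16.5) = 4.525×10^-4 m·K/W
  R'_calcium silicate = ln(0.473/0.240)/(2πk) = 0.6785/(2π·0.0551) = 1.960 m·K/W
  R'_ceramic fibre blanket = ln(0.805/0.473)/(2πk) = 0.5317/(2π·0.0828) = 1.022 m·K/W
ΣR = 4.525×10^-4 + 1.960 + 1.022 = 2.982 m·K/W
Q' = ΔT/ΣR = (507 °C − 34.4 °C)/2.982 = 158 W/m

Q' = 158 W/m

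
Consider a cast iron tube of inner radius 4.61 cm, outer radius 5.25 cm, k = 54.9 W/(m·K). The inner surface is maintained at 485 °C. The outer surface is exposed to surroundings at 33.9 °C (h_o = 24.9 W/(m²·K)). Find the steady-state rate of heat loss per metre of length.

Q' = 3690 W/m

Resistance network (inner→outer):
  R'_cast iron = ln(0.0525/0.0461)/(2πk) = 0.1300/(2π·54.9) = 3.769×10^-4 m·K/W
  R'_conv,out = 1/(2πr h) = 1/(2π·0.0525·24.9) = 0.1217 m·K/W
ΣR = 3.769×10^-4 + 0.1217 = 0.1221 m·K/W
Q' = ΔT/ΣR = (485 °C − 33.9 °C)/0.1221 = 3690 W/m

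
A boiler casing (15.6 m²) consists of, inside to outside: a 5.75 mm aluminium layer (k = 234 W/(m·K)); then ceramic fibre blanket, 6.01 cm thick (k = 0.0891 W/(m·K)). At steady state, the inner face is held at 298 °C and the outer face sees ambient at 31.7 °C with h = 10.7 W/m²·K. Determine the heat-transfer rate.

Q = 5.41 kW

Series thermal resistances, inner to outer:
  R_aluminium = L/(kA) = 0.00575/(234·15.6) = 1.575×10^-6 K/W
  R_ceramic fibre blanket = L/(kA) = 0.0601/(0.0891·15.6) = 0.04324 K/W
  R_conv,out = 1/(hA) = 1/(10.7·15.6) = 0.005991 K/W
ΣR = 1.575×10^-6 + 0.04324 + 0.005991 = 0.04923 K/W
Q = ΔT/ΣR = (298 °C − 31.7 °C)/0.04923 = 5410 W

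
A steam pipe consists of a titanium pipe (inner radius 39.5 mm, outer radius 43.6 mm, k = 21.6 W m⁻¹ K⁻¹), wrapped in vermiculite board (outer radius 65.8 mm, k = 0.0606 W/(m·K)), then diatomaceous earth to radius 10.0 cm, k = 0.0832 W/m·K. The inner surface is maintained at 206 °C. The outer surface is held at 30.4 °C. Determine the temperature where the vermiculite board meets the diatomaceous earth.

Resistance network (inner→outer):
  R'_titanium = ln(0.0436/0.0395)/(2πk) = 0.09876/(2π·21.6) = 7.277×10^-4 m·K/W
  R'_vermiculite board = ln(0.0658/0.0436)/(2πk) = 0.4116/(2π·0.0606) = 1.081 m·K/W
  R'_diatomaceous earth = ln(0.100/0.0658)/(2πk) = 0.4186/(2π·0.0832) = 0.8007 m·K/W
ΣR = 7.277×10^-4 + 1.081 + 0.8007 = 1.882 m·K/W
Q' = ΔT/ΣR = (206 °C − 30.4 °C)/1.882 = 93.30 W/m
From the inner boundary to the vermiculite board/diatomaceous earth interface, ΣR_partial = 1.082 m·K/W.
T_interface = T_in − Q'·ΣR_partial = 206 °C − (93.30)(1.082) = 105 °C

T = 105 °C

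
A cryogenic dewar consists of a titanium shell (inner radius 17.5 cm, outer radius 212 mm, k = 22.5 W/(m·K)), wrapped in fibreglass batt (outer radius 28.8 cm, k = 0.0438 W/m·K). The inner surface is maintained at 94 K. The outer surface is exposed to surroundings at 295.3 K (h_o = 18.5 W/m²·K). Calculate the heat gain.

Q = 86.9 W

Resistance network (inner→outer):
  R_titanium = (1/0.175 − 1/0.212)/(4πk) = 0.9973/(4π·22.5) = 0.003527 K/W
  R_fibreglass batt = (1/0.212 − 1/0.288)/(4πk) = 1.245/(4π·0.0438) = 2.262 K/W
  R_conv,out = 1/(4πr²h) = 1/(4π·0.288²·18.5) = 0.05186 K/W
ΣR = 0.003527 + 2.262 + 0.05186 = 2.317 K/W
Q = ΔT/ΣR = (94 K − 295.3 K)/2.317 = -86.9 W
(Negative Q ⇒ heat flows inward; heat gain = 86.9 W.)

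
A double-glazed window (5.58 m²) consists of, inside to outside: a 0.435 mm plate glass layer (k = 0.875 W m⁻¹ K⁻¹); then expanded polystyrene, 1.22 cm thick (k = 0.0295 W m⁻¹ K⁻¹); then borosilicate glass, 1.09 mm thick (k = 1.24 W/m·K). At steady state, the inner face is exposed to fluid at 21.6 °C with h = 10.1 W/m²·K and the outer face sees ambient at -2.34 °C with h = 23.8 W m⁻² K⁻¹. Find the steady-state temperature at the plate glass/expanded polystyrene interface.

T = 17.3 °C

Treat each layer as a resistance in series:
  R_conv,in = 1/(hA) = 1/(10.1·5.58) = 0.01774 K/W
  R_plate glass = L/(kA) = 4.35×10^-4/(0.875·5.58) = 8.909×10^-5 K/W
  R_expanded polystyrene = L/(kA) = 0.0122/(0.0295·5.58) = 0.07411 K/W
  R_borosilicate glass = L/(kA) = 0.00109/(1.24·5.58) = 1.575×10^-4 K/W
  R_conv,out = 1/(hA) = 1/(23.8·5.58) = 0.007530 K/W
ΣR = 0.01774 + 8.909×10^-5 + 0.07411 + 1.575×10^-4 + 0.007530 = 0.09963 K/W
Q = ΔT/ΣR = (21.6 °C − -2.34 °C)/0.09963 = 240.3 W
From the inner boundary to the plate glass/expanded polystyrene interface, ΣR_partial = 0.01783 K/W.
T_interface = T_in − Q·ΣR_partial = 21.6 °C − (240.3)(0.01783) = 17.3 °C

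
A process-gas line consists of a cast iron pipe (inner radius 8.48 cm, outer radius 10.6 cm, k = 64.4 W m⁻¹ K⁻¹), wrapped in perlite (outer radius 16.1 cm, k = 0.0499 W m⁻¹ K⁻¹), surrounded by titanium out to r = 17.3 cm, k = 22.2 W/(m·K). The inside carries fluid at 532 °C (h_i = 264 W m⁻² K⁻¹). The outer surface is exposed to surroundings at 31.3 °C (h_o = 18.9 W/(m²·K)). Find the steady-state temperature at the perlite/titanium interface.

Treat each layer as a resistance in series:
  R'_conv,in = 1/(2πr h) = 1/(2π·0.0848·264) = 0.007109 m·K/W
  R'_cast iron = ln(0.106/0.0848)/(2πk) = 0.2231/(2π·64.4) = 5.515×10^-4 m·K/W
  R'_perlite = ln(0.161/0.106)/(2πk) = 0.4180/(2π·0.0499) = 1.333 m·K/W
  R'_titanium = ln(0.173/0.161)/(2πk) = 0.07189/(2π·22.2) = 5.154×10^-4 m·K/W
  R'_conv,out = 1/(2πr h) = 1/(2π·0.173·18.9) = 0.04868 m·K/W
ΣR = 0.007109 + 5.515×10^-4 + 1.333 + 5.154×10^-4 + 0.04868 = 1.390 m·K/W
Q' = ΔT/ΣR = (532 °C − 31.3 °C)/1.390 = 360.2 W/m
From the inner boundary to the perlite/titanium interface, ΣR_partial = 1.341 m·K/W.
T_interface = T_in − Q'·ΣR_partial = 532 °C − (360.2)(1.341) = 49.0 °C

T = 49.0 °C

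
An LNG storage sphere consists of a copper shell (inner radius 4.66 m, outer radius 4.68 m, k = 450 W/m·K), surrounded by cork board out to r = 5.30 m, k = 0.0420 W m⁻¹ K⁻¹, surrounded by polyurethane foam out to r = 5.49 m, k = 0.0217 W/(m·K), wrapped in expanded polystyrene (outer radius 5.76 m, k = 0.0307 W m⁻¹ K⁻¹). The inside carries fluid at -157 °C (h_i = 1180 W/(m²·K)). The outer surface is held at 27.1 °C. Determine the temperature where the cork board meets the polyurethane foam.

Treat each layer as a resistance in series:
  R_conv,in = 1/(4πr²h) = 1/(4π·4.66²·1180) = 3.106×10^-6 K/W
  R_copper = (1/4.66 − 1/4.68)/(4πk) = 9.171×10^-4/(4π·450) = 1.622×10^-7 K/W
  R_cork board = (1/4.68 − 1/5.30)/(4πk) = 0.02500/(4π·0.0420) = 0.04736 K/W
  R_polyurethane foam = (1/5.30 − 1/5.49)/(4πk) = 0.006530/(4π·0.0217) = 0.02395 K/W
  R_expanded polystyrene = (1/5.49 − 1/5.76)/(4πk) = 0.008538/(4π·0.0307) = 0.02213 K/W
ΣR = 3.106×10^-6 + 1.622×10^-7 + 0.04736 + 0.02395 + 0.02213 = 0.09344 K/W
Q = ΔT/ΣR = (-157 °C − 27.1 °C)/0.09344 = -1970 W
From the inner boundary to the cork board/polyurethane foam interface, ΣR_partial = 0.04736 K/W.
T_interface = T_in − Q·ΣR_partial = -157 °C − (-1970)(0.04736) = -63.7 °C

T = -63.7 °C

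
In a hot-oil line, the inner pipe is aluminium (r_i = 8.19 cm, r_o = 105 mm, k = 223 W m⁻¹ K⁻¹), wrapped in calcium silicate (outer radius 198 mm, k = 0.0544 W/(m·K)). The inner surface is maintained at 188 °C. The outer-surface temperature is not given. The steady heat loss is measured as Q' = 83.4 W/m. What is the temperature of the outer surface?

Series resistances:
  R'_aluminium = ln(0.105/0.0819)/(2πk) = 0.2485/(2π·223) = 1.773×10^-4 m·K/W
  R'_calcium silicate = ln(0.198/0.105)/(2πk) = 0.6343/(2π·0.0544) = 1.856 m·K/W
ΣR = 1.856 m·K/W
ΔT = Q'·ΣR = 83.4 × 1.856 = 154.8 K
Heat flows outward, so T_out = T_in − ΔT = 188 − 154.8 = 33.2 °C

T_out = 33.2 °C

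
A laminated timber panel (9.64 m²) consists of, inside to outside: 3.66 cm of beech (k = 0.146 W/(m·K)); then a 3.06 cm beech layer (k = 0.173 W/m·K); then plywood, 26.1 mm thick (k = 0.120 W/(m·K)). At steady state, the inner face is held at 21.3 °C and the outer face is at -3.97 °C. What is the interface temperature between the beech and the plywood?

Series thermal resistances, inner to outer:
  R_beech = L/(kA) = 0.0366/(0.146·9.64) = 0.02600 K/W
  R_beech = L/(kA) = 0.0306/(0.173·9.64) = 0.01835 K/W
  R_plywood = L/(kA) = 0.0261/(0.120·9.64) = 0.02256 K/W
ΣR = 0.02600 + 0.01835 + 0.02256 = 0.06691 K/W
Q = ΔT/ΣR = (21.3 °C − -3.97 °C)/0.06691 = 377.7 W
From the inner boundary to the beech/plywood interface, ΣR_partial = 0.04435 K/W.
T_interface = T_in − Q·ΣR_partial = 21.3 °C − (377.7)(0.04435) = 4.55 °C

T = 4.55 °C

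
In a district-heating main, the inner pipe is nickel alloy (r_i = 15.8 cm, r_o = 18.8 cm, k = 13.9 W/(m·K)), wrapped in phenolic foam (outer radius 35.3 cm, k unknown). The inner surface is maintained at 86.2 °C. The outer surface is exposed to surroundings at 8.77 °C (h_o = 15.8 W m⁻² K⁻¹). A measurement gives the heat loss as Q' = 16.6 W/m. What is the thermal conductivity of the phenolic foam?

k = 0.0216 W/m·K

ΣR = ΔT/Q' = |86.2 − 8.77|/16.6 = 4.664 m·K/W
Known resistances:
  R'_nickel alloy = ln(0.188/0.158)/(2πk) = 0.1738/(2π·13.9) = 0.001991 m·K/W
  R'_conv,out = 1/(2πr h) = 1/(2π·0.353·15.8) = 0.02854 m·K/W
R_phenolic foam = ΣR − ΣR_known = 4.664 − 0.03053 = 4.633 m·K/W
ln(r₂/r₁)/(2πk) = 4.633 ⇒ k = 0.6300/(2π·4.633) = 0.0216 W/m·K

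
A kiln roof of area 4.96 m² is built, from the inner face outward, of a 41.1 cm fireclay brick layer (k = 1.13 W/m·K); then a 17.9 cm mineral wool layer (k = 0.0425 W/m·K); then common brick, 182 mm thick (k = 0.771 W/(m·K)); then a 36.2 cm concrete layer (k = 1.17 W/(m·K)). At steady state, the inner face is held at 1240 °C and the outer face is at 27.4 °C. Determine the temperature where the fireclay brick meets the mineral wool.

T = 1154 °C

Series thermal resistances, inner to outer:
  R_fireclay brick = L/(kA) = 0.411/(1.13·4.96) = 0.07333 K/W
  R_mineral wool = L/(kA) = 0.179/(0.0425·4.96) = 0.8491 K/W
  R_common brick = L/(kA) = 0.182/(0.771·4.96) = 0.04759 K/W
  R_concrete = L/(kA) = 0.362/(1.17·4.96) = 0.06238 K/W
ΣR = 0.07333 + 0.8491 + 0.04759 + 0.06238 = 1.032 K/W
Q = ΔT/ΣR = (1240 °C − 27.4 °C)/1.032 = 1175 W
From the inner boundary to the fireclay brick/mineral wool interface, ΣR_partial = 0.07333 K/W.
T_interface = T_in − Q·ΣR_partial = 1240 °C − (1175)(0.07333) = 1154 °C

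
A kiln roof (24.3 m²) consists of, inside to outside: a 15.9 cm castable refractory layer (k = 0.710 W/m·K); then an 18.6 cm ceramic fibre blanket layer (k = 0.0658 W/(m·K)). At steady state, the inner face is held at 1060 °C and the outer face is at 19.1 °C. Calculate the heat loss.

Q = 8290 W

Series thermal resistances, inner to outer:
  R_castable refractory = L/(kA) = 0.159/(0.710·24.3) = 0.009216 K/W
  R_ceramic fibre blanket = L/(kA) = 0.186/(0.0658·24.3) = 0.1163 K/W
ΣR = 0.009216 + 0.1163 = 0.1255 K/W
Q = ΔT/ΣR = (1060 °C − 19.1 °C)/0.1255 = 8290 W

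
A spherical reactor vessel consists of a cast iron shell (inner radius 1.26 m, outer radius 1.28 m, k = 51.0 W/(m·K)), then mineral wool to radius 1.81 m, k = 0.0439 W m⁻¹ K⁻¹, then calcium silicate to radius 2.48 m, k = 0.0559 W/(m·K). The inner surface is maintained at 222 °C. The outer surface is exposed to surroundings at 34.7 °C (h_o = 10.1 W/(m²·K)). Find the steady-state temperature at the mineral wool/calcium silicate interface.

Resistance network (inner→outer):
  R_cast iron = (1/1.26 − 1/1.28)/(4πk) = 0.01240/(4π·51.0) = 1.935×10^-5 K/W
  R_mineral wool = (1/1.28 − 1/1.81)/(4πk) = 0.2288/(4π·0.0439) = 0.4147 K/W
  R_calcium silicate = (1/1.81 − 1/2.48)/(4πk) = 0.1493/(4π·0.0559) = 0.2125 K/W
  R_conv,out = 1/(4πr²h) = 1/(4π·2.48²·10.1) = 0.001281 K/W
ΣR = 1.935×10^-5 + 0.4147 + 0.2125 + 0.001281 = 0.6285 K/W
Q = ΔT/ΣR = (222 °C − 34.7 °C)/0.6285 = 298.0 W
From the inner boundary to the mineral wool/calcium silicate interface, ΣR_partial = 0.4147 K/W.
T_interface = T_in − Q·ΣR_partial = 222 °C − (298.0)(0.4147) = 98.4 °C

T = 98.4 °C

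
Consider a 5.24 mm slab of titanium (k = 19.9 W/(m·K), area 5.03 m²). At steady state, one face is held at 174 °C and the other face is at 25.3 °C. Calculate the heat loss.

Q = 2.84×10^6 W

Q = kA·ΔT/L = 19.9 × 5.03 × |174 °C − 25.3 °C| / 0.00524 = 2.84×10^6 W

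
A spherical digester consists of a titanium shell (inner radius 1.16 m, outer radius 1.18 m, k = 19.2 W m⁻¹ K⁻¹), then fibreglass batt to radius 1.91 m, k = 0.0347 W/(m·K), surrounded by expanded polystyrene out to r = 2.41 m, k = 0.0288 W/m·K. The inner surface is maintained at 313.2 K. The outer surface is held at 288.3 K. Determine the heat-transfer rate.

Resistance network (inner→outer):
  R_titanium = (1/1.16 − 1/1.18)/(4πk) = 0.01461/(4π·19.2) = 6.056×10^-5 K/W
  R_fibreglass batt = (1/1.18 − 1/1.91)/(4πk) = 0.3239/(4π·0.0347) = 0.7428 K/W
  R_expanded polystyrene = (1/1.91 − 1/2.41)/(4πk) = 0.1086/(4π·0.0288) = 0.3001 K/W
ΣR = 6.056×10^-5 + 0.7428 + 0.3001 = 1.043 K/W
Q = ΔT/ΣR = (313.2 K − 288.3 K)/1.043 = 23.9 W

Q = 23.9 W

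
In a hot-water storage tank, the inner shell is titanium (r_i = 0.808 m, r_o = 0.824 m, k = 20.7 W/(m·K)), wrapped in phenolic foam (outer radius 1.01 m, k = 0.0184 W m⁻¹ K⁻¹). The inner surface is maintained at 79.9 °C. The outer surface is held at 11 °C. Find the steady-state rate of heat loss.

Treat each layer as a resistance in series:
  R_titanium = (1/0.808 − 1/0.824)/(4πk) = 0.02403/(4π·20.7) = 9.238×10^-5 K/W
  R_phenolic foam = (1/0.824 − 1/1.01)/(4πk) = 0.2235/(4π·0.0184) = 0.9666 K/W
ΣR = 9.238×10^-5 + 0.9666 = 0.9667 K/W
Q = ΔT/ΣR = (79.9 °C − 11 °C)/0.9667 = 71.3 W

Q = 71.3 W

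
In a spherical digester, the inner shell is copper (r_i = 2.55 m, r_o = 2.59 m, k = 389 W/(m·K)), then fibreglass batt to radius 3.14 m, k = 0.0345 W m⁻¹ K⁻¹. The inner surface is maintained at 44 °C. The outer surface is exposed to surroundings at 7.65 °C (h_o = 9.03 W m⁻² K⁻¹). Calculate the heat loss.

Q = 232 W

Resistance network (inner→outer):
  R_copper = (1/2.55 − 1/2.59)/(4πk) = 0.006056/(4π·389) = 1.239×10^-6 K/W
  R_fibreglass batt = (1/2.59 − 1/3.14)/(4πk) = 0.06763/(4π·0.0345) = 0.1560 K/W
  R_conv,out = 1/(4πr²h) = 1/(4π·3.14²·9.03) = 8.938×10^-4 K/W
ΣR = 1.239×10^-6 + 0.1560 + 8.938×10^-4 = 0.1569 K/W
Q = ΔT/ΣR = (44 °C − 7.65 °C)/0.1569 = 232 W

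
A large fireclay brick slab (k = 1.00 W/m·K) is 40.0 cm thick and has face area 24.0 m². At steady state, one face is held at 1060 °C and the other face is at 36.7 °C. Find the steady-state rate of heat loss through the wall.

Q = kA·ΔT/L = 1.00 × 24.0 × |1060 °C − 36.7 °C| / 0.400 = 61400 W

Q = 61.4 kW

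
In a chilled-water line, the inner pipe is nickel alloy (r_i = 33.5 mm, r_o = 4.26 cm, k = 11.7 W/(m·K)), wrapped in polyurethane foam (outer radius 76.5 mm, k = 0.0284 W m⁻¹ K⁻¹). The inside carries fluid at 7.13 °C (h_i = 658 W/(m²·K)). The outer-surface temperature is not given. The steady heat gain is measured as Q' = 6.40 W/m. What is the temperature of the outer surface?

Sum the resistances:
  R'_conv,in = 1/(2πr h) = 1/(2π·0.0335·658) = 0.007220 m·K/W
  R'_nickel alloy = ln(0.0426/0.0335)/(2πk) = 0.2403/(2π·11.7) = 0.003269 m·K/W
  R'_polyurethane foam = ln(0.0765/0.0426)/(2πk) = 0.5854/(2π·0.0284) = 3.281 m·K/W
ΣR = 3.291 m·K/W
ΔT = Q'·ΣR = 6.40 × 3.291 = 21.06 K
Heat flows inward, so T_out = T_in + ΔT = 7.13 + 21.06 = 28.2 °C

T_out = 28.2 °C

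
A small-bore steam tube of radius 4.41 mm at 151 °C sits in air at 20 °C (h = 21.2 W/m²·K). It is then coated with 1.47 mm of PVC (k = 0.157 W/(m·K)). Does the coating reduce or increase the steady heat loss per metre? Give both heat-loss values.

Critical radius for a cylinder: r_cr = k/h = 0.00741 m = 0.741 cm.
Outer radius after coating: r₂ = 0.00441 + 0.00147 = 0.00588 m.
Since r₁ < r_cr and r₂ ≤ r_cr, the coating moves toward the maximum at r_cr — heat loss rises.
Bare: R = 1/(2πr₁h) = 1.702 m·K/W; Q = 131/1.702 = 77.0 W/m.
Coated: R = R_cond + R_conv = 1.568 m·K/W; Q = 131/1.568 = 83.5 W/m.

increases: 77.0 → 83.5 W/m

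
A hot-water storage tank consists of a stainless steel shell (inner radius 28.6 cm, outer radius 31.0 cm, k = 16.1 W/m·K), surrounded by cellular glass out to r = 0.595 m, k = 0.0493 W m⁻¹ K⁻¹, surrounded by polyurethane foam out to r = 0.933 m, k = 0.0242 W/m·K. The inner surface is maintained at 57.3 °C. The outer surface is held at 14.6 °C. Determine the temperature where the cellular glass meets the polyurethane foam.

T = 33.6 °C

Series thermal resistances, inner to outer:
  R_stainless steel = (1/0.286 − 1/0.310)/(4πk) = 0.2707/(4π·16.1) = 0.001338 K/W
  R_cellular glass = (1/0.310 − 1/0.595)/(4πk) = 1.545/(4π·0.0493) = 2.494 K/W
  R_polyurethane foam = (1/0.595 − 1/0.933)/(4πk) = 0.6089/(4π·0.0242) = 2.002 K/W
ΣR = 0.001338 + 2.494 + 2.002 = 4.497 K/W
Q = ΔT/ΣR = (57.3 °C − 14.6 °C)/4.497 = 9.495 W
From the inner boundary to the cellular glass/polyurethane foam interface, ΣR_partial = 2.495 K/W.
T_interface = T_in − Q·ΣR_partial = 57.3 °C − (9.495)(2.495) = 33.6 °C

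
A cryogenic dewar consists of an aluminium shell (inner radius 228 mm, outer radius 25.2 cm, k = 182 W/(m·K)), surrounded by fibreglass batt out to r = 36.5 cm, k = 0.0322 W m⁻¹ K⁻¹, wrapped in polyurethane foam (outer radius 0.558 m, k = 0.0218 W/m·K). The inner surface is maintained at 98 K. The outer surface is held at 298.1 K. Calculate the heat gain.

Q = 30.8 W

Resistance network (inner→outer):
  R_aluminium = (1/0.228 − 1/0.252)/(4πk) = 0.4177/(4π·182) = 1.826×10^-4 K/W
  R_fibreglass batt = (1/0.252 − 1/0.365)/(4πk) = 1.229/(4π·0.0322) = 3.036 K/W
  R_polyurethane foam = (1/0.365 − 1/0.558)/(4πk) = 0.9476/(4π·0.0218) = 3.459 K/W
ΣR = 1.826×10^-4 + 3.036 + 3.459 = 6.495 K/W
Q = ΔT/ΣR = (98 K − 298.1 K)/6.495 = -30.8 W
(Negative Q ⇒ heat flows inward; heat gain = 30.8 W.)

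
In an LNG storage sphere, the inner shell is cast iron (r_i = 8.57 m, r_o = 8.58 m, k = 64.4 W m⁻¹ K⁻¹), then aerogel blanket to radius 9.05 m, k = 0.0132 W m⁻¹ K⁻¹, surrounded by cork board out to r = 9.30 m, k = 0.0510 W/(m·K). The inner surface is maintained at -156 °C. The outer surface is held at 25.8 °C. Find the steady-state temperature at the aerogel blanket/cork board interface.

T = 5.3 °C

Treat each layer as a resistance in series:
  R_cast iron = (1/8.57 − 1/8.58)/(4πk) = 1.360×10^-4/(4π·64.4) = 1.680×10^-7 K/W
  R_aerogel blanket = (1/8.58 − 1/9.05)/(4πk) = 0.006053/(4π·0.0132) = 0.03649 K/W
  R_cork board = (1/9.05 − 1/9.30)/(4πk) = 0.002970/(4π·0.0510) = 0.004635 K/W
ΣR = 1.680×10^-7 + 0.03649 + 0.004635 = 0.04113 K/W
Q = ΔT/ΣR = (-156 °C − 25.8 °C)/0.04113 = -4420 W
From the inner boundary to the aerogel blanket/cork board interface, ΣR_partial = 0.03649 K/W.
T_interface = T_in − Q·ΣR_partial = -156 °C − (-4420)(0.03649) = 5.3 °C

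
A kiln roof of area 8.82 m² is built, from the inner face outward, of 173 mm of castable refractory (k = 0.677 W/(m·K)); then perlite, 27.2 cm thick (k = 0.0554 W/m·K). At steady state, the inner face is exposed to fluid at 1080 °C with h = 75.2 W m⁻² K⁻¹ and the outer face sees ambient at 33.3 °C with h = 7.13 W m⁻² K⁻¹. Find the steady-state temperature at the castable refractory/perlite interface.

T = 1027 °C

Treat each layer as a resistance in series:
  R_conv,in = 1/(hA) = 1/(75.2·8.82) = 0.001508 K/W
  R_castable refractory = L/(kA) = 0.173/(0.677·8.82) = 0.02897 K/W
  R_perlite = L/(kA) = 0.272/(0.0554·8.82) = 0.5567 K/W
  R_conv,out = 1/(hA) = 1/(7.13·8.82) = 0.01590 K/W
ΣR = 0.001508 + 0.02897 + 0.5567 + 0.01590 = 0.6031 K/W
Q = ΔT/ΣR = (1080 °C − 33.3 °C)/0.6031 = 1736 W
From the inner boundary to the castable refractory/perlite interface, ΣR_partial = 0.03048 K/W.
T_interface = T_in − Q·ΣR_partial = 1080 °C − (1736)(0.03048) = 1027 °C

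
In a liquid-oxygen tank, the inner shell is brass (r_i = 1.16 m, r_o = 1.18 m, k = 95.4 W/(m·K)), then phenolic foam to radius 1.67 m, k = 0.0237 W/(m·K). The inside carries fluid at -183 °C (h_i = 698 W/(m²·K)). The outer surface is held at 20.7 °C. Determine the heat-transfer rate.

Q = 244 W

Series thermal resistances, inner to outer:
  R_conv,in = 1/(4πr²h) = 1/(4π·1.16²·698) = 8.473×10^-5 K/W
  R_brass = (1/1.16 − 1/1.18)/(4πk) = 0.01461/(4π·95.4) = 1.219×10^-5 K/W
  R_phenolic foam = (1/1.18 − 1/1.67)/(4πk) = 0.2487/(4π·0.0237) = 0.8349 K/W
ΣR = 8.473×10^-5 + 1.219×10^-5 + 0.8349 = 0.8350 K/W
Q = ΔT/ΣR = (-183 °C − 20.7 °C)/0.8350 = -244 W
(Negative Q ⇒ heat flows inward; heat gain = 244 W.)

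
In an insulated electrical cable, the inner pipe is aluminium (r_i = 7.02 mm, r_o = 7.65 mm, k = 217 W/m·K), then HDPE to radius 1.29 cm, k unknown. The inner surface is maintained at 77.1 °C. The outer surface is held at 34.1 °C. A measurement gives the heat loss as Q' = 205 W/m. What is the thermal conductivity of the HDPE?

k = 0.397 W/m·K

ΣR = ΔT/Q' = |77.1 − 34.1|/205 = 0.2098 m·K/W
Known resistances:
  R'_aluminium = ln(0.00765/0.00702)/(2πk) = 0.08594/(2π·217) = 6.303×10^-5 m·K/W
R_HDPE = ΣR − ΣR_known = 0.2098 − 6.303×10^-5 = 0.2097 m·K/W
ln(r₂/r₁)/(2πk) = 0.2097 ⇒ k = 0.5225/(2π·0.2097) = 0.397 W/m·K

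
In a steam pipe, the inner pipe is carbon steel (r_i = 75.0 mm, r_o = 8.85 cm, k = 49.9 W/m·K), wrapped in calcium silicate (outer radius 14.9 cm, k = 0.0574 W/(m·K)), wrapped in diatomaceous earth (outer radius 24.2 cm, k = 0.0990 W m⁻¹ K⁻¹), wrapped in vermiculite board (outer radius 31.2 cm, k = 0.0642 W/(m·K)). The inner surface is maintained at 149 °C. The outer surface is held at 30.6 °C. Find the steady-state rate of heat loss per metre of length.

Series thermal resistances, inner to outer:
  R'_carbon steel = ln(0.0885/0.0750)/(2πk) = 0.1655/(2π·49.9) = 5.279×10^-4 m·K/W
  R'_calcium silicate = ln(0.149/0.0885)/(2πk) = 0.5209/(2π·0.0574) = 1.444 m·K/W
  R'_diatomaceous earth = ln(0.242/0.149)/(2πk) = 0.4850/(2π·0.0990) = 0.7797 m·K/W
  R'_vermiculite board = ln(0.312/0.242)/(2πk) = 0.2541/(2π·0.0642) = 0.6298 m·K/W
ΣR = 5.279×10^-4 + 1.444 + 0.7797 + 0.6298 = 2.854 m·K/W
Q' = ΔT/ΣR = (149 °C − 30.6 °C)/2.854 = 41.5 W/m

Q' = 41.5 W/m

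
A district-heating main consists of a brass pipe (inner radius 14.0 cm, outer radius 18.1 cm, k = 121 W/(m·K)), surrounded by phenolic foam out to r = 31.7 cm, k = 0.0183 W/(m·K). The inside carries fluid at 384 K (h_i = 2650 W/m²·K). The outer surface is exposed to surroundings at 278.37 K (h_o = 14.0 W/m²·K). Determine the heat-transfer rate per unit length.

Q' = 21.5 W/m

Resistance network (inner→outer):
  R'_conv,in = 1/(2πr h) = 1/(2π·0.140·2650) = 4.290×10^-4 m·K/W
  R'_brass = ln(0.181/0.140)/(2πk) = 0.2569/(2π·121) = 3.378×10^-4 m·K/W
  R'_phenolic foam = ln(0.317/0.181)/(2πk) = 0.5604/(2π·0.0183) = 4.874 m·K/W
  R'_conv,out = 1/(2πr h) = 1/(2π·0.317·14.0) = 0.03586 m·K/W
ΣR = 4.290×10^-4 + 3.378×10^-4 + 4.874 + 0.03586 = 4.911 m·K/W
Q' = ΔT/ΣR = (384 K − 278.37 K)/4.911 = 21.5 W/m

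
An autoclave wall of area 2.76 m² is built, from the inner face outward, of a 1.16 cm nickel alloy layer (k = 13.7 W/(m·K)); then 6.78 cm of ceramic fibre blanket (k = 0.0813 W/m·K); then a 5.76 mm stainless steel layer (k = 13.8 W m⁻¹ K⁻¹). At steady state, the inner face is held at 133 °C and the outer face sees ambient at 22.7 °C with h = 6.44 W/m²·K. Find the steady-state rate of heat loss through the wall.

Q = 307 W

Resistance network (inner→outer):
  R_nickel alloy = L/(kA) = 0.0116/(13.7·2.76) = 3.068×10^-4 K/W
  R_ceramic fibre blanket = L/(kA) = 0.0678/(0.0813·2.76) = 0.3022 K/W
  R_stainless steel = L/(kA) = 0.00576/(13.8·2.76) = 1.512×10^-4 K/W
  R_conv,out = 1/(hA) = 1/(6.44·2.76) = 0.05626 K/W
ΣR = 3.068×10^-4 + 0.3022 + 1.512×10^-4 + 0.05626 = 0.3589 K/W
Q = ΔT/ΣR = (133 °C − 22.7 °C)/0.3589 = 307 W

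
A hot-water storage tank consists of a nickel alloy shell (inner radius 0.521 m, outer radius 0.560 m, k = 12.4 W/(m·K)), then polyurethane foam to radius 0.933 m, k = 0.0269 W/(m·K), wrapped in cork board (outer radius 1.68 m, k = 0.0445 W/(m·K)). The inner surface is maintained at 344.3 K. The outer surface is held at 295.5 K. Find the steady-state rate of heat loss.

Series thermal resistances, inner to outer:
  R_nickel alloy = (1/0.521 − 1/0.560)/(4πk) = 0.1337/(4π·12.4) = 8.578×10^-4 K/W
  R_polyurethane foam = (1/0.560 − 1/0.933)/(4πk) = 0.7139/(4π·0.0269) = 2.112 K/W
  R_cork board = (1/0.933 − 1/1.68)/(4πk) = 0.4766/(4π·0.0445) = 0.8522 K/W
ΣR = 8.578×10^-4 + 2.112 + 0.8522 = 2.965 K/W
Q = ΔT/ΣR = (344.3 K − 295.5 K)/2.965 = 16.5 W

Q = 16.5 W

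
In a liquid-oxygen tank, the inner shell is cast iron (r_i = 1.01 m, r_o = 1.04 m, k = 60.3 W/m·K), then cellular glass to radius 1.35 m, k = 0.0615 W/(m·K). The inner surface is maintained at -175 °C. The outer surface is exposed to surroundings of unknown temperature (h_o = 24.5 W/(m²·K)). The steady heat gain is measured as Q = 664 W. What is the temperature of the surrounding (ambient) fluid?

Sum the resistances:
  R_cast iron = (1/1.01 − 1/1.04)/(4πk) = 0.02856/(4π·60.3) = 3.769×10^-5 K/W
  R_cellular glass = (1/1.04 − 1/1.35)/(4πk) = 0.2208/(4π·0.0615) = 0.2857 K/W
  R_conv,out = 1/(4πr²h) = 1/(4π·1.35²·24.5) = 0.001782 K/W
ΣR = 0.2875 K/W
ΔT = Q·ΣR = 664 × 0.2875 = 190.9 K
Heat flows inward, so T_out = T_in + ΔT = -175 + 190.9 = 15.9 °C

T_out = 15.9 °C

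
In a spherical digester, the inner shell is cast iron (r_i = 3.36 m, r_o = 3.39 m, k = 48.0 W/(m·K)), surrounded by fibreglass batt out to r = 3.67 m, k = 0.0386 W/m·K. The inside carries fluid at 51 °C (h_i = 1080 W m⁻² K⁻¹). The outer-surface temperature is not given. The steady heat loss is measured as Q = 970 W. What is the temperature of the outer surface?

Series resistances:
  R_conv,in = 1/(4πr²h) = 1/(4π·3.36²·1080) = 6.527×10^-6 K/W
  R_cast iron = (1/3.36 − 1/3.39)/(4πk) = 0.002634/(4π·48.0) = 4.366×10^-6 K/W
  R_fibreglass batt = (1/3.39 − 1/3.67)/(4πk) = 0.02251/(4π·0.0386) = 0.04640 K/W
ΣR = 0.04641 K/W
ΔT = Q·ΣR = 970 × 0.04641 = 45.02 K
Heat flows outward, so T_out = T_in − ΔT = 51 − 45.02 = 5.98 °C

T_out = 5.98 °C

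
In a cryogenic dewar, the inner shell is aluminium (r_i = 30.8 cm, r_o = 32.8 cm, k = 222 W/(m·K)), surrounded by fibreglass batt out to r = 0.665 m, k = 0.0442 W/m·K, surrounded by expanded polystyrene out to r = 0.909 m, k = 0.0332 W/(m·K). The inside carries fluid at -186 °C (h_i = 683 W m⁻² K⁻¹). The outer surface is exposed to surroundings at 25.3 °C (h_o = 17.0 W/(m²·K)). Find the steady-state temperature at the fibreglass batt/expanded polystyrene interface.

Treat each layer as a resistance in series:
  R_conv,in = 1/(4πr²h) = 1/(4π·0.308²·683) = 0.001228 K/W
  R_aluminium = (1/0.308 − 1/0.328)/(4πk) = 0.1980/(4π·222) = 7.096×10^-5 K/W
  R_fibreglass batt = (1/0.328 − 1/0.665)/(4πk) = 1.545/(4π·0.0442) = 2.782 K/W
  R_expanded polystyrene = (1/0.665 − 1/0.909)/(4πk) = 0.4036/(4π·0.0332) = 0.9675 K/W
  R_conv,out = 1/(4πr²h) = 1/(4π·0.909²·17.0) = 0.005665 K/W
ΣR = 0.001228 + 7.096×10^-5 + 2.782 + 0.9675 + 0.005665 = 3.756 K/W
Q = ΔT/ΣR = (-186 °C − 25.3 °C)/3.756 = -56.26 W
From the inner boundary to the fibreglass batt/expanded polystyrene interface, ΣR_partial = 2.783 K/W.
T_interface = T_in − Q·ΣR_partial = -186 °C − (-56.26)(2.783) = -29.4 °C

T = -29.4 °C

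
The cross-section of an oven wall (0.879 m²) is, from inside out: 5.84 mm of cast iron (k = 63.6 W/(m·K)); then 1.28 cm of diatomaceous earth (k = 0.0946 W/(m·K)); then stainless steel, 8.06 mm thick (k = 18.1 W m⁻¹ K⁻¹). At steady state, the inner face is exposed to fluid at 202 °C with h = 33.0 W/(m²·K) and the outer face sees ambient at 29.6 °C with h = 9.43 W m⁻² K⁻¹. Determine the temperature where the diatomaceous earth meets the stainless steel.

Resistance network (inner→outer):
  R_conv,in = 1/(hA) = 1/(33.0·0.879) = 0.03447 K/W
  R_cast iron = L/(kA) = 0.00584/(63.6·0.879) = 1.045×10^-4 K/W
  R_diatomaceous earth = L/(kA) = 0.0128/(0.0946·0.879) = 0.1539 K/W
  R_stainless steel = L/(kA) = 0.00806/(18.1·0.879) = 5.066×10^-4 K/W
  R_conv,out = 1/(hA) = 1/(9.43·0.879) = 0.1206 K/W
ΣR = 0.03447 + 1.045×10^-4 + 0.1539 + 5.066×10^-4 + 0.1206 = 0.3096 K/W
Q = ΔT/ΣR = (202 °C − 29.6 °C)/0.3096 = 556.8 W
From the inner boundary to the diatomaceous earth/stainless steel interface, ΣR_partial = 0.1885 K/W.
T_interface = T_in − Q·ΣR_partial = 202 °C − (556.8)(0.1885) = 97.0 °C

T = 97.0 °C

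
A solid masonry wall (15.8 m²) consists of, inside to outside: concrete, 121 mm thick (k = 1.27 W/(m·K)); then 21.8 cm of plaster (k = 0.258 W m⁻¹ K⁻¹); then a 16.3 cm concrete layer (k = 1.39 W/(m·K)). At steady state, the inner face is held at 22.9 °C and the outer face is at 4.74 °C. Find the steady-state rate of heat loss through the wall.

Series thermal resistances, inner to outer:
  R_concrete = L/(kA) = 0.121/(1.27·15.8) = 0.006030 K/W
  R_plaster = L/(kA) = 0.218/(0.258·15.8) = 0.05348 K/W
  R_concrete = L/(kA) = 0.163/(1.39·15.8) = 0.007422 K/W
ΣR = 0.006030 + 0.05348 + 0.007422 = 0.06693 K/W
Q = ΔT/ΣR = (22.9 °C − 4.74 °C)/0.06693 = 271 W

Q = 271 W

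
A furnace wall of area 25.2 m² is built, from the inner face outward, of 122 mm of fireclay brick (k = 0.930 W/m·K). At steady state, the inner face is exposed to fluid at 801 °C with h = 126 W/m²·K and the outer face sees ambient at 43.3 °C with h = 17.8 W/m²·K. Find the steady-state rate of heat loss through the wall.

Q = 97800 W

Series thermal resistances, inner to outer:
  R_conv,in = 1/(hA) = 1/(126·25.2) = 3.149×10^-4 K/W
  R_fireclay brick = L/(kA) = 0.122/(0.930·25.2) = 0.005206 K/W
  R_conv,out = 1/(hA) = 1/(17.8·25.2) = 0.002229 K/W
ΣR = 3.149×10^-4 + 0.005206 + 0.002229 = 0.007750 K/W
Q = ΔT/ΣR = (801 °C − 43.3 °C)/0.007750 = 97800 W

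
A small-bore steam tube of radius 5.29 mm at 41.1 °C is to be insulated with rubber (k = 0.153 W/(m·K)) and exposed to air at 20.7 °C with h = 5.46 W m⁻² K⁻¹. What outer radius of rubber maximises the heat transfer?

For a cylinder, r_cr = k_ins/h = 0.153/5.46 = 0.0280 m = 2.80 cm

r_cr = 2.80 cm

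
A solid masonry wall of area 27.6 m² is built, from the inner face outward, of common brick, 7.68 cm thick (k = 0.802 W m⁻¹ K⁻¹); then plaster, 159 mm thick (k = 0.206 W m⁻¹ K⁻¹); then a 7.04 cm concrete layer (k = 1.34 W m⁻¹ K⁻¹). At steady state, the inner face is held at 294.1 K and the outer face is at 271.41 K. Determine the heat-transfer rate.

Resistance network (inner→outer):
  R_common brick = L/(kA) = 0.0768/(0.802·27.6) = 0.003470 K/W
  R_plaster = L/(kA) = 0.159/(0.206·27.6) = 0.02797 K/W
  R_concrete = L/(kA) = 0.0704/(1.34·27.6) = 0.001904 K/W
ΣR = 0.003470 + 0.02797 + 0.001904 = 0.03334 K/W
Q = ΔT/ΣR = (294.1 K − 271.41 K)/0.03334 = 681 W

Q = 681 W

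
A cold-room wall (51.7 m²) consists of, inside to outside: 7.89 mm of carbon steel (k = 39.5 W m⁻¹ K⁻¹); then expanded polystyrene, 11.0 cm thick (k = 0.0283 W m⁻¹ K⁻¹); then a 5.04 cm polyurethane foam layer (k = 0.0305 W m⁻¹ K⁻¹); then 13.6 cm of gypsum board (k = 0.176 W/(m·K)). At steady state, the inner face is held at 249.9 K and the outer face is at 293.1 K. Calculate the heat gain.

Q = 354 W

Treat each layer as a resistance in series:
  R_carbon steel = L/(kA) = 0.00789/(39.5·51.7) = 3.864×10^-6 K/W
  R_expanded polystyrene = L/(kA) = 0.110/(0.0283·51.7) = 0.07518 K/W
  R_polyurethane foam = L/(kA) = 0.0504/(0.0305·51.7) = 0.03196 K/W
  R_gypsum board = L/(kA) = 0.136/(0.176·51.7) = 0.01495 K/W
ΣR = 3.864×10^-6 + 0.07518 + 0.03196 + 0.01495 = 0.1221 K/W
Q = ΔT/ΣR = (249.9 K − 293.1 K)/0.1221 = -354 W
(Negative Q ⇒ heat flows inward; heat gain = 354 W.)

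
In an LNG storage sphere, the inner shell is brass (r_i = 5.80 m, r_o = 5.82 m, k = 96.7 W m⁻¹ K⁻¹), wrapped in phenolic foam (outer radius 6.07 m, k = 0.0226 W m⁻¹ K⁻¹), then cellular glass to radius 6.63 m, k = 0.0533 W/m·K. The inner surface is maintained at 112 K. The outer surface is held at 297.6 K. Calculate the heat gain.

Resistance network (inner→outer):
  R_brass = (1/5.80 − 1/5.82)/(4πk) = 5.925×10^-4/(4π·96.7) = 4.876×10^-7 K/W
  R_phenolic foam = (1/5.82 − 1/6.07)/(4πk) = 0.007077/(4π·0.0226) = 0.02492 K/W
  R_cellular glass = (1/6.07 − 1/6.63)/(4πk) = 0.01392/(4π·0.0533) = 0.02078 K/W
ΣR = 4.876×10^-7 + 0.02492 + 0.02078 = 0.04570 K/W
Q = ΔT/ΣR = (112 K − 297.6 K)/0.04570 = -4060 W
(Negative Q ⇒ heat flows inward; heat gain = 4060 W.)

Q = 4.06 kW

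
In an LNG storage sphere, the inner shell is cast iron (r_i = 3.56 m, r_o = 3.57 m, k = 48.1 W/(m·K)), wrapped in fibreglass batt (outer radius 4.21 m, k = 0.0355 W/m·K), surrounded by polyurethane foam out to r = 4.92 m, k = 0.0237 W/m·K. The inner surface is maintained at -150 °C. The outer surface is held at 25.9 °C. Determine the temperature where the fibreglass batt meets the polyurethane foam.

Series thermal resistances, inner to outer:
  R_cast iron = (1/3.56 − 1/3.57)/(4πk) = 7.868×10^-4/(4π·48.1) = 1.302×10^-6 K/W
  R_fibreglass batt = (1/3.57 − 1/4.21)/(4πk) = 0.04258/(4π·0.0355) = 0.09545 K/W
  R_polyurethane foam = (1/4.21 − 1/4.92)/(4πk) = 0.03428/(4π·0.0237) = 0.1151 K/W
ΣR = 1.302×10^-6 + 0.09545 + 0.1151 = 0.2106 K/W
Q = ΔT/ΣR = (-150 °C − 25.9 °C)/0.2106 = -835.2 W
From the inner boundary to the fibreglass batt/polyurethane foam interface, ΣR_partial = 0.09545 K/W.
T_interface = T_in − Q·ΣR_partial = -150 °C − (-835.2)(0.09545) = -70.3 °C

T = -70.3 °C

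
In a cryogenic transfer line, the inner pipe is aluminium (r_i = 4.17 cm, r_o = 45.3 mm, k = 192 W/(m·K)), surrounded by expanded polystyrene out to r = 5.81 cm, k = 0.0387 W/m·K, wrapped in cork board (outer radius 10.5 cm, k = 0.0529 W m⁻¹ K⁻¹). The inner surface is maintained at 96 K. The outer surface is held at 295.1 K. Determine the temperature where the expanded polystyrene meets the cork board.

Resistance network (inner→outer):
  R'_aluminium = ln(0.0453/0.0417)/(2πk) = 0.08281/(2π·192) = 6.864×10^-5 m·K/W
  R'_expanded polystyrene = ln(0.0581/0.0453)/(2πk) = 0.2489/(2π·0.0387) = 1.023 m·K/W
  R'_cork board = ln(0.105/0.0581)/(2πk) = 0.5918/(2π·0.0529) = 1.780 m·K/W
ΣR = 6.864×10^-5 + 1.023 + 1.780 = 2.803 m·K/W
Q' = ΔT/ΣR = (96 K − 295.1 K)/2.803 = -71.03 W/m
From the inner boundary to the expanded polystyrene/cork board interface, ΣR_partial = 1.023 m·K/W.
T_interface = T_in − Q'·ΣR_partial = 96 K − (-71.03)(1.023) = 169 K

T = 169 K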